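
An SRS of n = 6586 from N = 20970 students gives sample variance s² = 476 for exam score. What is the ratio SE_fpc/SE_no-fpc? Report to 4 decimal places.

f = n/N = 6586/20970 = 0.31406772.
SE_no-fpc = √(s²/n) = 0.26883921; SE_fpc = √((1−f)s²/n) = 0.2226554.
Ratio = √(1−f) = 0.82821029.

0.8282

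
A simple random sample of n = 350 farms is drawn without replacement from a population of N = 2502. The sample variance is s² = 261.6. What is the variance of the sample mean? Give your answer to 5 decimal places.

0.64287

Under SRS without replacement, Var(ȳ) = (1 − f)·s²/n with f = n/N = 350/2502 = 0.13988809.
Var(ȳ) = (1 − 0.13988809)·261.6/350 = 0.86011191·0.74742857 = 0.64287222.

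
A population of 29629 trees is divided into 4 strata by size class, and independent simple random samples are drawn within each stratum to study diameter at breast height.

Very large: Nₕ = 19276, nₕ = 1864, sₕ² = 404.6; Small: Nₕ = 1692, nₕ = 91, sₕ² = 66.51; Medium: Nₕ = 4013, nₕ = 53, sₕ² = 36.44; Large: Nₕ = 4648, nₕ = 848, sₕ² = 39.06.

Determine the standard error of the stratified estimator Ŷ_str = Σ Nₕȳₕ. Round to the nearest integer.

Var(Ŷ_str) = Σₕ Nₕ²(1 − fₕ)sₕ²/nₕ.
Very large: 19276²·(1 − 1864/19276)·404.6/1864 = 7.2852682 × 10^7.
Small: 1692²·(1 − 91/1692)·66.51/91 = 1.9798726 × 10^6.
Medium: 4013²·(1 − 53/4013)·36.44/53 = 1.0926142 × 10^7.
Large: 4648²·(1 − 848/4648)·39.06/848 = 813553.47.
Sum = 8.657225 × 10^7.
SE = √(8.657225 × 10^7) = 9304.

9304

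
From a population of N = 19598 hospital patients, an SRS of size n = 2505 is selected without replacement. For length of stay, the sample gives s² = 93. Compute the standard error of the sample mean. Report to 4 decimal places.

0.1799

Under SRS without replacement, Var(ȳ) = (1 − f)·s²/n with f = n/N = 2505/19598 = 0.12781917.
Var(ȳ) = (1 − 0.12781917)·93/2505 = 0.87218083·0.037125749 = 0.032380366.
SE(ȳ) = √(0.032380366) = 0.1799.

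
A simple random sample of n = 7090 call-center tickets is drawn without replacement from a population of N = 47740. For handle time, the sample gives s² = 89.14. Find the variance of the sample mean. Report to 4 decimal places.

0.0107

Under SRS without replacement, Var(ȳ) = (1 − f)·s²/n with f = n/N = 7090/47740 = 0.14851278.
Var(ȳ) = (1 − 0.14851278)·89.14/7090 = 0.85148722·0.012572638 = 0.01070544.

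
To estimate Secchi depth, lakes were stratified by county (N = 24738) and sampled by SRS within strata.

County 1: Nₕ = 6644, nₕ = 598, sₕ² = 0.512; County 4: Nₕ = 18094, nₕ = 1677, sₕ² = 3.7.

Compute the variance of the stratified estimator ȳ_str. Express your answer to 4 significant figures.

0.001127

Var(ȳ_str) = Σₕ Wₕ²(1 − fₕ)sₕ²/nₕ with Wₕ = Nₕ/N, N = 24738.
County 1: Wₕ = 0.26857466; term = 0.26857466²·(1 − 0.09000602)·0.512/598 = 5.6200137 × 10^-5.
County 4: Wₕ = 0.73142534; term = 0.73142534²·(1 − 0.09268266)·3.7/1677 = 0.0010709467.
Sum = 0.0011271468.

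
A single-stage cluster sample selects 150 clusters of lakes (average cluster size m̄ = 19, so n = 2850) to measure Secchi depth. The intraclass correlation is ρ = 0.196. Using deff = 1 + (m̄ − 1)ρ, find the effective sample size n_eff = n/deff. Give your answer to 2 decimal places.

629.42

deff = 1 + (19 − 1)·0.196 = 1 + 3.528 = 4.528.
n_eff = 2850 / 4.528 = 629.42.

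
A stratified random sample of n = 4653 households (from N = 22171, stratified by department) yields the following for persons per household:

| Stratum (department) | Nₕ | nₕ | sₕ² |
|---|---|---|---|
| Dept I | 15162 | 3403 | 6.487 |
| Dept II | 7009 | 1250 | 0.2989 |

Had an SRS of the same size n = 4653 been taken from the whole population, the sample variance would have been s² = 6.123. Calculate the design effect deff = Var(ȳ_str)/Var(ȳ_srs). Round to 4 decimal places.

0.6839

Var(ȳ_str) = Σ Wₕ²(1−fₕ)sₕ²/nₕ with Wₕ = Nₕ/22171:
  Dept I: (15162/22171)²·(1−3403/15162)·6.487/3403 = 6.9141416 × 10^-4
  Dept II: (7009/22171)²·(1−1250/7009)·0.2989/1250 = 1.9635794 × 10^-5
  → Var(ȳ_str) = 7.1104995 × 10^-4.
Var(ȳ_srs) = (1 − 4653/22171)·6.123/4653 = 0.0010397536.
deff = (7.1104995 × 10^-4) / 0.0010397536 = 0.6839.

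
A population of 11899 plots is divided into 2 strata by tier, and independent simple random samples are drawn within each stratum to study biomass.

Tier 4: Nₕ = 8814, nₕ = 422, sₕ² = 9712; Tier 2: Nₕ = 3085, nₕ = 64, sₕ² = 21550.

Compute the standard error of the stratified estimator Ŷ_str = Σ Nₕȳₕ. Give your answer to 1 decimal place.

Var(Ŷ_str) = Σₕ Nₕ²(1 − fₕ)sₕ²/nₕ.
Tier 4: 8814²·(1 − 422/8814)·9712/422 = 1.7022947 × 10^9.
Tier 2: 3085²·(1 − 64/3085)·21550/64 = 3.1381464 × 10^9.
Sum = 4.8404411 × 10^9.
SE = √(4.8404411 × 10^9) = 69573.3.

69573.3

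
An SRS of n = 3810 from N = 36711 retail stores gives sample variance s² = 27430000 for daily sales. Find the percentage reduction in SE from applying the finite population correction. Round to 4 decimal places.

5.3313

f = n/N = 3810/36711 = 0.10378361.
SE_no-fpc = √(s²/n) = 84.84972; SE_fpc = √((1−f)s²/n) = 80.326133.
Ratio = √(1−f) = 0.94668706. Reduction = 100·(1 − 0.94668706) = 5.3313%.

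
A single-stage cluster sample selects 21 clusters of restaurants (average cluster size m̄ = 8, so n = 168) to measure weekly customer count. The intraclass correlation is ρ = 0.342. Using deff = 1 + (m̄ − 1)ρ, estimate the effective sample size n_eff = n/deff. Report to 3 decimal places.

49.499

deff = 1 + (8 − 1)·0.342 = 1 + 2.394 = 3.394.
n_eff = 168 / 3.394 = 49.499.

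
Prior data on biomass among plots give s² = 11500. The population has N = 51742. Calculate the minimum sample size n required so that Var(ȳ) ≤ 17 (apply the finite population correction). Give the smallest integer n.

668

Without fpc, n₀ = s²/D = 11500/17 = 676.4706.
With fpc, (1 − n/N)·s²/n ≤ D requires n ≥ n₀/(1 + n₀/N) = 676.4706/(1 + 676.4706/51742) = 667.7406.
Rounding up, n = 668.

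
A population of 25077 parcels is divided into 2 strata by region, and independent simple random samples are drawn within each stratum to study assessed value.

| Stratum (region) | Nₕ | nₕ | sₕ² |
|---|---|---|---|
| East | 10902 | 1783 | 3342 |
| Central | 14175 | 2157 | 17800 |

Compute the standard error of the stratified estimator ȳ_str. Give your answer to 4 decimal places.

1.5912

Var(ȳ_str) = Σₕ Wₕ²(1 − fₕ)sₕ²/nₕ with Wₕ = Nₕ/N, N = 25077.
East: Wₕ = 0.43474100; term = 0.43474100²·(1 − 0.16354797)·3342/1783 = 0.29631752.
Central: Wₕ = 0.56525900; term = 0.56525900²·(1 − 0.15216931)·17800/2157 = 2.2354963.
Sum = 2.5318138.
SE = √(2.5318138) = 1.5912.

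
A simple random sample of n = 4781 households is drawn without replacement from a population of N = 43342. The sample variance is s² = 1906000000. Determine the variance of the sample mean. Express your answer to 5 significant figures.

Under SRS without replacement, Var(ȳ) = (1 − f)·s²/n with f = n/N = 4781/43342 = 0.11030871.
Var(ȳ) = (1 − 0.11030871)·1906000000/4781 = 0.88969129·398661.37 = 354685.55.

354690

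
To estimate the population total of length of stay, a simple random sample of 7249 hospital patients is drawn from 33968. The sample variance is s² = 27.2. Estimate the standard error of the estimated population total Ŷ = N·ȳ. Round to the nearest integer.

Var(Ŷ) = N²·Var(ȳ) = N²·(1 − n/N)·s²/n.
f = 7249/33968 = 0.21340674; Var(ȳ) = 0.78659326·27.2/7249 = 0.002951488.
Var(Ŷ) = 33968² · 0.002951488 = 3.4055007 × 10^6.
SE(Ŷ) = √(3.4055007 × 10^6) = 1845.

1845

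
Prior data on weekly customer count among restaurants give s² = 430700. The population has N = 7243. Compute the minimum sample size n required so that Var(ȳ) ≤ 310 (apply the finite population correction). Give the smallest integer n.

Without fpc, n₀ = s²/D = 430700/310 = 1389.3548.
With fpc, (1 − n/N)·s²/n ≤ D requires n ≥ n₀/(1 + n₀/N) = 1389.3548/(1 + 1389.3548/7243) = 1165.7418.
Rounding up, n = 1166.

1166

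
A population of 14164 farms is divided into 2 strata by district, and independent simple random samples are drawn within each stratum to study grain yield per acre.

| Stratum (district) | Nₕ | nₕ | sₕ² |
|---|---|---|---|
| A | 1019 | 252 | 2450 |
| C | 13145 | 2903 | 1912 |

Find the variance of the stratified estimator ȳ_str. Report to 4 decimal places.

0.4799

Var(ȳ_str) = Σₕ Wₕ²(1 − fₕ)sₕ²/nₕ with Wₕ = Nₕ/N, N = 14164.
A: Wₕ = 0.07194295; term = 0.07194295²·(1 − 0.24730128)·2450/252 = 0.037875926.
C: Wₕ = 0.92805705; term = 0.92805705²·(1 − 0.22084443)·1912/2903 = 0.44199197.
Sum = 0.4798679.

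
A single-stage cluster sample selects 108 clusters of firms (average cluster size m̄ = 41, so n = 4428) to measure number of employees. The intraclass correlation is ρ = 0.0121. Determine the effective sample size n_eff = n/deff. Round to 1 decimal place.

deff = 1 + (41 − 1)·0.0121 = 1 + 0.484 = 1.484.
n_eff = 4428 / 1.484 = 2983.8.

2983.8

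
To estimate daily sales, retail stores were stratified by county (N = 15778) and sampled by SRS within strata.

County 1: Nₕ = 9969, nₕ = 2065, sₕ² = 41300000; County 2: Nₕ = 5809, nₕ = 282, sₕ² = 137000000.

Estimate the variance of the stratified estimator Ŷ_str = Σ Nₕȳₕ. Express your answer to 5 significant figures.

Var(Ŷ_str) = Σₕ Nₕ²(1 − fₕ)sₕ²/nₕ.
County 1: 9969²·(1 − 2065/9969)·41300000/2065 = 1.5758995 × 10^12.
County 2: 5809²·(1 − 282/5809)·137000000/282 = 1.5597762 × 10^13.
Sum = 1.7173662 × 10^13.

1.7174 × 10^13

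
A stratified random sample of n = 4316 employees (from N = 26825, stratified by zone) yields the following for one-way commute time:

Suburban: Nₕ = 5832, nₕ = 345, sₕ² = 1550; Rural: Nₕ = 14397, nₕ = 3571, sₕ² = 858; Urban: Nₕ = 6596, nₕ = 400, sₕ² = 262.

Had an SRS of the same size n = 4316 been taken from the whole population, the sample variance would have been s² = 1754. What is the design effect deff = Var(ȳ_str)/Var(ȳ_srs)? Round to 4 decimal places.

0.8476

Var(ȳ_str) = Σ Wₕ²(1−fₕ)sₕ²/nₕ with Wₕ = Nₕ/26825:
  Suburban: (5832/26825)²·(1−345/5832)·1550/345 = 0.19979546
  Rural: (14397/26825)²·(1−3571/14397)·858/3571 = 0.052042482
  Urban: (6596/26825)²·(1−400/6596)·262/400 = 0.037200938
  → Var(ȳ_str) = 0.28903888.
Var(ȳ_srs) = (1 − 4316/26825)·1754/4316 = 0.34100804.
deff = 0.28903888 / 0.34100804 = 0.8476.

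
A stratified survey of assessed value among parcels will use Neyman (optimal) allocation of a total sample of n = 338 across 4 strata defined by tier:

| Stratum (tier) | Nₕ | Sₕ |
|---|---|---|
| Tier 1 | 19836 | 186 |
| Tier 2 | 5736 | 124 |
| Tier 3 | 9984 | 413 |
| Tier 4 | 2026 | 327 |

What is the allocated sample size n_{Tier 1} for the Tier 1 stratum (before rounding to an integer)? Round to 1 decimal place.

135.7

Neyman allocation: nₕ = n·NₕSₕ / Σⱼ NⱼSⱼ.
Σ NⱼSⱼ = 19836·186 + 5736·124 + 9984·413 + 2026·327 = 9.186654 × 10^6.
n_{Tier 1} = 338·19836·186 / (9.186654 × 10^6) = 135.7.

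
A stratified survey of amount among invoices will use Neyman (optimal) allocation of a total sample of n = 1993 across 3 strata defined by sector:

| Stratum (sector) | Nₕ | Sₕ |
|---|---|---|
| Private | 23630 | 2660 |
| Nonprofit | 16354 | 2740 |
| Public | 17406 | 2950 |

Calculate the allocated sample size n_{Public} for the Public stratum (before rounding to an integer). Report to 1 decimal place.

Neyman allocation: nₕ = n·NₕSₕ / Σⱼ NⱼSⱼ.
Σ NⱼSⱼ = 23630·2660 + 16354·2740 + 17406·2950 = 1.5901346 × 10^8.
n_{Public} = 1993·17406·2950 / (1.5901346 × 10^8) = 643.6.

643.6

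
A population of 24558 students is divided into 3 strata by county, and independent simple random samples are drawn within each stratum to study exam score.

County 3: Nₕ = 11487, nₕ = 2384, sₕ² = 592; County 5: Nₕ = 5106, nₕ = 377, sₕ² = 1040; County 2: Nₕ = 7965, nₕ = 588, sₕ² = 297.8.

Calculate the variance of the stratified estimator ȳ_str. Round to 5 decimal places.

Var(ȳ_str) = Σₕ Wₕ²(1 − fₕ)sₕ²/nₕ with Wₕ = Nₕ/N, N = 24558.
County 3: Wₕ = 0.46774982; term = 0.46774982²·(1 − 0.20753896)·592/2384 = 0.043054706.
County 5: Wₕ = 0.20791595; term = 0.20791595²·(1 − 0.07383470)·1040/377 = 0.11044756.
County 2: Wₕ = 0.32433423; term = 0.32433423²·(1 − 0.07382298)·297.8/588 = 0.049343158.
Sum = 0.20284542.

0.20285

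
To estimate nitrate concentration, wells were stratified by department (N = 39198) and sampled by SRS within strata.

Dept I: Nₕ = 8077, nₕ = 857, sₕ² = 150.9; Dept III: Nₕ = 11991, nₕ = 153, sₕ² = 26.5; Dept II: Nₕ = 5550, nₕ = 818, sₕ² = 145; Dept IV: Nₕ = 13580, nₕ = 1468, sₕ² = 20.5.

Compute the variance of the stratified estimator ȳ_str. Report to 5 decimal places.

0.02721

Var(ȳ_str) = Σₕ Wₕ²(1 − fₕ)sₕ²/nₕ with Wₕ = Nₕ/N, N = 39198.
Dept I: Wₕ = 0.20605643; term = 0.20605643²·(1 − 0.10610375)·150.9/857 = 0.0066829449.
Dept III: Wₕ = 0.30590846; term = 0.30590846²·(1 − 0.01275957)·26.5/153 = 0.016001488.
Dept II: Wₕ = 0.14158886; term = 0.14158886²·(1 − 0.14738739)·145/818 = 0.0030298742.
Dept IV: Wₕ = 0.34644625; term = 0.34644625²·(1 − 0.10810015)·20.5/1468 = 0.001494912.
Sum = 0.027209219.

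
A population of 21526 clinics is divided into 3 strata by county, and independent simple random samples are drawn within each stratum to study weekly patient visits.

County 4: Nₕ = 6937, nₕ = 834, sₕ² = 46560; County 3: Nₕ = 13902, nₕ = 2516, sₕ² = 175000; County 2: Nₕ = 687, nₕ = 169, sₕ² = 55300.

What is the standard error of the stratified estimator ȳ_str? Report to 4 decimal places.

5.3956

Var(ȳ_str) = Σₕ Wₕ²(1 − fₕ)sₕ²/nₕ with Wₕ = Nₕ/N, N = 21526.
County 4: Wₕ = 0.32226145; term = 0.32226145²·(1 − 0.12022488)·46560/834 = 5.100765.
County 3: Wₕ = 0.64582366; term = 0.64582366²·(1 − 0.18098115)·175000/2516 = 23.760151.
County 2: Wₕ = 0.03191489; term = 0.03191489²·(1 − 0.24599709)·55300/169 = 0.25130333.
Sum = 29.112219.
SE = √(29.112219) = 5.3956.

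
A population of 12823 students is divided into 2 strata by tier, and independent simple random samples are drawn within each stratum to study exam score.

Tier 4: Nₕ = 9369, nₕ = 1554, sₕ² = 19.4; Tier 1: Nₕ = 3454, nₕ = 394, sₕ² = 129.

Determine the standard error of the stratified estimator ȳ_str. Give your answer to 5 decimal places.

Var(ȳ_str) = Σₕ Wₕ²(1 − fₕ)sₕ²/nₕ with Wₕ = Nₕ/N, N = 12823.
Tier 4: Wₕ = 0.73064026; term = 0.73064026²·(1 − 0.16586615)·19.4/1554 = 0.0055589613.
Tier 1: Wₕ = 0.26935974; term = 0.26935974²·(1 − 0.11407064)·129/394 = 0.021045438.
Sum = 0.026604399.
SE = √(0.026604399) = 0.16311.

0.16311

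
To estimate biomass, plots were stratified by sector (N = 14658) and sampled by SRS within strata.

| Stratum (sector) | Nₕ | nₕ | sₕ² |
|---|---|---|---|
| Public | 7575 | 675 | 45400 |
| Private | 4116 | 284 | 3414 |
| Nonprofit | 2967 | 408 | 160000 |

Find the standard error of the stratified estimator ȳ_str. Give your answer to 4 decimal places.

Var(ȳ_str) = Σₕ Wₕ²(1 − fₕ)sₕ²/nₕ with Wₕ = Nₕ/N, N = 14658.
Public: Wₕ = 0.51678264; term = 0.51678264²·(1 − 0.08910891)·45400/675 = 16.361924.
Private: Wₕ = 0.28080229; term = 0.28080229²·(1 − 0.06899903)·3414/284 = 0.88246321.
Nonprofit: Wₕ = 0.20241506; term = 0.20241506²·(1 − 0.13751264)·160000/408 = 13.857925.
Sum = 31.102312.
SE = √(31.102312) = 5.5769.

5.5769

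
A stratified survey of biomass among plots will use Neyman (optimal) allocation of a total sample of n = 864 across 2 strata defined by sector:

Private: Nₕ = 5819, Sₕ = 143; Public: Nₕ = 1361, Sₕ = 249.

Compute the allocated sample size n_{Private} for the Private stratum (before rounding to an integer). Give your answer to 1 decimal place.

Neyman allocation: nₕ = n·NₕSₕ / Σⱼ NⱼSⱼ.
Σ NⱼSⱼ = 5819·143 + 1361·249 = 1.171006 × 10^6.
n_{Private} = 864·5819·143 / (1.171006 × 10^6) = 614.0.

614.0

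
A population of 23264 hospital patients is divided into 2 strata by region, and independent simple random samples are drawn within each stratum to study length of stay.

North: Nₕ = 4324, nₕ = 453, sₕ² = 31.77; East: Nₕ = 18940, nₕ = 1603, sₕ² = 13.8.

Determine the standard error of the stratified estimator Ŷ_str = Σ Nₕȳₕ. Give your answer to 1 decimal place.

2000.2

Var(Ŷ_str) = Σₕ Nₕ²(1 − fₕ)sₕ²/nₕ.
North: 4324²·(1 − 453/4324)·31.77/453 = 1.1738913 × 10^6.
East: 18940²·(1 − 1603/18940)·13.8/1603 = 2.8268287 × 10^6.
Sum = 4.00072 × 10^6.
SE = √(4.00072 × 10^6) = 2000.2.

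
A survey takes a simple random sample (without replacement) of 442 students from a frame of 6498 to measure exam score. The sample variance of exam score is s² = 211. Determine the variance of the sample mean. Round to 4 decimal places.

Under SRS without replacement, Var(ȳ) = (1 − f)·s²/n with f = n/N = 442/6498 = 0.06802093.
Var(ȳ) = (1 − 0.06802093)·211/442 = 0.93197907·0.47737557 = 0.44490404.

0.4449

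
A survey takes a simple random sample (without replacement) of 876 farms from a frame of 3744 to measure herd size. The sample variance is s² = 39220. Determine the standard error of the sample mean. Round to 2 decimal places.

Under SRS without replacement, Var(ȳ) = (1 − f)·s²/n with f = n/N = 876/3744 = 0.23397436.
Var(ȳ) = (1 − 0.23397436)·39220/876 = 0.76602564·44.771689 = 34.296262.
SE(ȳ) = √(34.296262) = 5.86.

5.86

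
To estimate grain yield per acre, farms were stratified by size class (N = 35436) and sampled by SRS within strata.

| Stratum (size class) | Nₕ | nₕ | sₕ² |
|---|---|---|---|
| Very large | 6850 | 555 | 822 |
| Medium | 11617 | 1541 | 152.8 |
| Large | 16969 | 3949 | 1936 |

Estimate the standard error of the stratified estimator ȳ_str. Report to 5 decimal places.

0.38257

Var(ȳ_str) = Σₕ Wₕ²(1 − fₕ)sₕ²/nₕ with Wₕ = Nₕ/N, N = 35436.
Very large: Wₕ = 0.19330624; term = 0.19330624²·(1 − 0.08102190)·822/555 = 0.05085993.
Medium: Wₕ = 0.32783045; term = 0.32783045²·(1 − 0.13265043)·152.8/1541 = 0.0092430112.
Large: Wₕ = 0.47886330; term = 0.47886330²·(1 − 0.23271849)·1936/3949 = 0.086257341.
Sum = 0.14636028.
SE = √(0.14636028) = 0.38257.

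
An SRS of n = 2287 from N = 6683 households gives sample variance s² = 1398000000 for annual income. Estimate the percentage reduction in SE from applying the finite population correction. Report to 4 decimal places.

f = n/N = 2287/6683 = 0.34221158.
SE_no-fpc = √(s²/n) = 781.84471; SE_fpc = √((1−f)s²/n) = 634.10856.
Ratio = √(1−f) = 0.81104156. Reduction = 100·(1 − 0.81104156) = 18.8958%.

18.8958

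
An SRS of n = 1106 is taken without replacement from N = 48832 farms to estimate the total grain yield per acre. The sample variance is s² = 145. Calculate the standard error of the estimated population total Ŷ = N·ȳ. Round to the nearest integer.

17480

Var(Ŷ) = N²·Var(ȳ) = N²·(1 − n/N)·s²/n.
f = 1106/48832 = 0.02264908; Var(ȳ) = 0.97735092·145/1106 = 0.12813371.
Var(Ŷ) = 48832² · 0.12813371 = 3.0554306 × 10^8.
SE(Ŷ) = √(3.0554306 × 10^8) = 17480.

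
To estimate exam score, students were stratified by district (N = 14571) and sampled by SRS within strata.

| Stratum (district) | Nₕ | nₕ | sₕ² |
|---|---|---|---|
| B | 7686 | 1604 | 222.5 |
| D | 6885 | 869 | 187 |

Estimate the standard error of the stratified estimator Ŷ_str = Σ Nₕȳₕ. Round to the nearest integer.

3924

Var(Ŷ_str) = Σₕ Nₕ²(1 − fₕ)sₕ²/nₕ.
B: 7686²·(1 − 1604/7686)·222.5/1604 = 6.4844396 × 10^6.
D: 6885²·(1 − 869/6885)·187/869 = 8.913199 × 10^6.
Sum = 1.5397639 × 10^7.
SE = √(1.5397639 × 10^7) = 3924.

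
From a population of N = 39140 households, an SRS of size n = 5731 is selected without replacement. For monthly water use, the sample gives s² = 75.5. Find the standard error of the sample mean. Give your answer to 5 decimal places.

0.10604

Under SRS without replacement, Var(ȳ) = (1 − f)·s²/n with f = n/N = 5731/39140 = 0.14642310.
Var(ȳ) = (1 − 0.14642310)·75.5/5731 = 0.85357690·0.013173966 = 0.011244993.
SE(ȳ) = √(0.011244993) = 0.10604.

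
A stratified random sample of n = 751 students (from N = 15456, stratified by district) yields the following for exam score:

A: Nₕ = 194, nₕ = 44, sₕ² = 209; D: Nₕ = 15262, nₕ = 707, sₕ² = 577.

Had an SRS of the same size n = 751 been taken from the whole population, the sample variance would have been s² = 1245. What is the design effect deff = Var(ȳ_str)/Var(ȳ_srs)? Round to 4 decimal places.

Var(ȳ_str) = Σ Wₕ²(1−fₕ)sₕ²/nₕ with Wₕ = Nₕ/15456:
  A: (194/15456)²·(1−44/194)·209/44 = 5.7861859 × 10^-4
  D: (15262/15456)²·(1−707/15262)·577/707 = 0.75890225
  → Var(ȳ_str) = 0.75948087.
Var(ȳ_srs) = (1 − 751/15456)·1245/751 = 1.5772384.
deff = 0.75948087 / 1.5772384 = 0.4815.

0.4815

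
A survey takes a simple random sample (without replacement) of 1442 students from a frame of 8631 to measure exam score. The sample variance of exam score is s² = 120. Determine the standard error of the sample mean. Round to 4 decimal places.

Under SRS without replacement, Var(ȳ) = (1 − f)·s²/n with f = n/N = 1442/8631 = 0.16707218.
Var(ȳ) = (1 − 0.16707218)·120/1442 = 0.83292782·0.083217753 = 0.069314382.
SE(ȳ) = √(0.069314382) = 0.2633.

0.2633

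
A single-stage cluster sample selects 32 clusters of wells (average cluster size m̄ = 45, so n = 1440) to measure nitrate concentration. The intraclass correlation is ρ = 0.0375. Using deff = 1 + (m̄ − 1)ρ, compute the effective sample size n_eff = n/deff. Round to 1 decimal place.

543.4

deff = 1 + (45 − 1)·0.0375 = 1 + 1.65 = 2.65.
n_eff = 1440 / 2.65 = 543.4.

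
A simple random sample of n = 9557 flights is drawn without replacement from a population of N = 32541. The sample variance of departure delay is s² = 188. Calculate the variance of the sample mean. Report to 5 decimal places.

0.01389

Under SRS without replacement, Var(ȳ) = (1 − f)·s²/n with f = n/N = 9557/32541 = 0.29369104.
Var(ȳ) = (1 − 0.29369104)·188/9557 = 0.70630896·0.019671445 = 0.013894118.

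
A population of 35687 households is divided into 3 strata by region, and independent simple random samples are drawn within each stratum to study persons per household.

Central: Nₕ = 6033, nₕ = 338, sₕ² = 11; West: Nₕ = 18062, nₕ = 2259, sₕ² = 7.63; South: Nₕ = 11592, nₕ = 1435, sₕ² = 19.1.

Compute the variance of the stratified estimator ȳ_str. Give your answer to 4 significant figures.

Var(ȳ_str) = Σₕ Wₕ²(1 − fₕ)sₕ²/nₕ with Wₕ = Nₕ/N, N = 35687.
Central: Wₕ = 0.16905316; term = 0.16905316²·(1 − 0.05602519)·11/338 = 8.7797663 × 10^-4.
West: Wₕ = 0.50612268; term = 0.50612268²·(1 − 0.12506921)·7.63/2259 = 7.5699603 × 10^-4.
South: Wₕ = 0.32482417; term = 0.32482417²·(1 − 0.12379227)·19.1/1435 = 0.0012305102.
Sum = 0.0028654829.

0.002865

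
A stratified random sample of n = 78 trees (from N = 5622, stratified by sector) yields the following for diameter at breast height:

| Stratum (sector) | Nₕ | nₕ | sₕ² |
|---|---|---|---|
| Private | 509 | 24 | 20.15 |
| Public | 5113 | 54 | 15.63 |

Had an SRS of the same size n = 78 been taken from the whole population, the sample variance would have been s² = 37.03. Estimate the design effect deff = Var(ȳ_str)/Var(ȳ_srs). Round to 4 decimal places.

0.5200

Var(ȳ_str) = Σ Wₕ²(1−fₕ)sₕ²/nₕ with Wₕ = Nₕ/5622:
  Private: (509/5622)²·(1−24/509)·20.15/24 = 0.0065575506
  Public: (5113/5622)²·(1−54/5113)·15.63/54 = 0.23687761
  → Var(ȳ_str) = 0.24343516.
Var(ȳ_srs) = (1 − 78/5622)·37.03/78 = 0.46815697.
deff = 0.24343516 / 0.46815697 = 0.5200.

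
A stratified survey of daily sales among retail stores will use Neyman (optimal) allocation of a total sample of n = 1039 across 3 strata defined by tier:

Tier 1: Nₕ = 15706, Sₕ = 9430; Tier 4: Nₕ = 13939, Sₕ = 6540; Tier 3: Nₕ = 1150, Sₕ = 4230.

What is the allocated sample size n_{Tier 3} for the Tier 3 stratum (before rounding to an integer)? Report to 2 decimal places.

20.70

Neyman allocation: nₕ = n·NₕSₕ / Σⱼ NⱼSⱼ.
Σ NⱼSⱼ = 15706·9430 + 13939·6540 + 1150·4230 = 2.4413314 × 10^8.
n_{Tier 3} = 1039·1150·4230 / (2.4413314 × 10^8) = 20.70.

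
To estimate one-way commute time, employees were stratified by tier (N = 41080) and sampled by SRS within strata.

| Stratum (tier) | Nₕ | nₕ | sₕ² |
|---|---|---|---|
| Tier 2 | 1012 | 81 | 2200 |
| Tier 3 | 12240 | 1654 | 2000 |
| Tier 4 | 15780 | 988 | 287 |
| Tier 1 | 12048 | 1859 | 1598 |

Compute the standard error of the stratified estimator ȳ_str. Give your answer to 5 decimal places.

Var(ȳ_str) = Σₕ Wₕ²(1 − fₕ)sₕ²/nₕ with Wₕ = Nₕ/N, N = 41080.
Tier 2: Wₕ = 0.02463486; term = 0.02463486²·(1 − 0.08003953)·2200/81 = 0.015163763.
Tier 3: Wₕ = 0.29795521; term = 0.29795521²·(1 − 0.13513072)·2000/1654 = 0.092842522.
Tier 4: Wₕ = 0.38412853; term = 0.38412853²·(1 − 0.06261090)·287/988 = 0.040178894.
Tier 1: Wₕ = 0.29328140; term = 0.29328140²·(1 − 0.15429947)·1598/1859 = 0.062529224.
Sum = 0.2107144.
SE = √(0.2107144) = 0.45904.

0.45904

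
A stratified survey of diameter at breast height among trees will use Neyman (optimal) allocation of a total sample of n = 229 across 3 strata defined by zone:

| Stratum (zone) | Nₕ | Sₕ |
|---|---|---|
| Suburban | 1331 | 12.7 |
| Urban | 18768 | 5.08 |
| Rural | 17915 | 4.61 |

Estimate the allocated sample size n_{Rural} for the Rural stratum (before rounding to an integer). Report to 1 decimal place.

97.1

Neyman allocation: nₕ = n·NₕSₕ / Σⱼ NⱼSⱼ.
Σ NⱼSⱼ = 1331·12.7 + 18768·5.08 + 17915·4.61 = 194833.29.
n_{Rural} = 229·17915·4.61 / 194833.29 = 97.1.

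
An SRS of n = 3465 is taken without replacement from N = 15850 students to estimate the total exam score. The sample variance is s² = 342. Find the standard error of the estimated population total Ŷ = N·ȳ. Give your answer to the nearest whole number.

4402

Var(Ŷ) = N²·Var(ȳ) = N²·(1 − n/N)·s²/n.
f = 3465/15850 = 0.21861199; Var(ȳ) = 0.78138801·342/3465 = 0.077124012.
Var(Ŷ) = 15850² · 0.077124012 = 1.9375287 × 10^7.
SE(Ŷ) = √(1.9375287 × 10^7) = 4402.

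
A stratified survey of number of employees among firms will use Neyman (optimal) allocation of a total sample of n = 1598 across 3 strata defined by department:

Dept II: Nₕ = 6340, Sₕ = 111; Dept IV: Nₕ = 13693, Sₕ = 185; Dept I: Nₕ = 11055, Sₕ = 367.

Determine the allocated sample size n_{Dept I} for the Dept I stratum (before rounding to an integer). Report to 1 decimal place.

888.8

Neyman allocation: nₕ = n·NₕSₕ / Σⱼ NⱼSⱼ.
Σ NⱼSⱼ = 6340·111 + 13693·185 + 11055·367 = 7.29413 × 10^6.
n_{Dept I} = 1598·11055·367 / (7.29413 × 10^6) = 888.8.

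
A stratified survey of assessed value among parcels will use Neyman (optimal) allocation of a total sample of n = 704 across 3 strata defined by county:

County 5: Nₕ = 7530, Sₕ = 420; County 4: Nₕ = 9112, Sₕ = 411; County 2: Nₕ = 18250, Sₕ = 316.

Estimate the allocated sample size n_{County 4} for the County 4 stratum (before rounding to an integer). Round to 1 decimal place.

208.0

Neyman allocation: nₕ = n·NₕSₕ / Σⱼ NⱼSⱼ.
Σ NⱼSⱼ = 7530·420 + 9112·411 + 18250·316 = 1.2674632 × 10^7.
n_{County 4} = 704·9112·411 / (1.2674632 × 10^7) = 208.0.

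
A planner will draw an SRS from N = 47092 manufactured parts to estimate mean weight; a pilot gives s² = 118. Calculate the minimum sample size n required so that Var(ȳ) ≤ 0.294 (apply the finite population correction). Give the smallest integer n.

Without fpc, n₀ = s²/D = 118/0.294 = 401.3605.
With fpc, (1 − n/N)·s²/n ≤ D requires n ≥ n₀/(1 + n₀/N) = 401.3605/(1 + 401.3605/47092) = 397.9687.
Rounding up, n = 398.

398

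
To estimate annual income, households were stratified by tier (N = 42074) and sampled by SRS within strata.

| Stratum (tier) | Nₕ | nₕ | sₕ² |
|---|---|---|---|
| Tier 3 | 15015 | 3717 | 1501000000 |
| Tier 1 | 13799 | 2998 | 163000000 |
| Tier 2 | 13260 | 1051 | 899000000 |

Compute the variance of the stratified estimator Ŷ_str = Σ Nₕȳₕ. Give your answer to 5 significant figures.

2.1509 × 10^14

Var(Ŷ_str) = Σₕ Nₕ²(1 − fₕ)sₕ²/nₕ.
Tier 3: 15015²·(1 − 3717/15015)·1501000000/3717 = 6.8503859 × 10^13.
Tier 1: 13799²·(1 − 2998/13799)·163000000/2998 = 8.1034052 × 10^12.
Tier 2: 13260²·(1 − 1051/13260)·899000000/1051 = 1.3847794 × 10^14.
Sum = 2.150852 × 10^14.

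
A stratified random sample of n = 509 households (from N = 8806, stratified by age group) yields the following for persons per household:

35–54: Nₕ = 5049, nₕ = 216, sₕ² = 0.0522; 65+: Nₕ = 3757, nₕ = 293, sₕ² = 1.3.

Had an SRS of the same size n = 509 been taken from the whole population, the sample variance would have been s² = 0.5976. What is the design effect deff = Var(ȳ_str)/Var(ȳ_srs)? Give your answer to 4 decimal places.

Var(ȳ_str) = Σ Wₕ²(1−fₕ)sₕ²/nₕ with Wₕ = Nₕ/8806:
  35–54: (5049/8806)²·(1−216/5049)·0.0522/216 = 7.6046907 × 10^-5
  65+: (3757/8806)²·(1−293/3757)·1.3/293 = 7.4462472 × 10^-4
  → Var(ȳ_str) = 8.2067163 × 10^-4.
Var(ȳ_srs) = (1 − 509/8806)·0.5976/509 = 0.001106204.
deff = (8.2067163 × 10^-4) / 0.001106204 = 0.7419.

0.7419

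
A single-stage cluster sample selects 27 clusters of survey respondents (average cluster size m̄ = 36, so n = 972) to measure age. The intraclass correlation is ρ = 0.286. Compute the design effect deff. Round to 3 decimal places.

11.010

deff = 1 + (36 − 1)·0.286 = 1 + 10.01 = 11.01.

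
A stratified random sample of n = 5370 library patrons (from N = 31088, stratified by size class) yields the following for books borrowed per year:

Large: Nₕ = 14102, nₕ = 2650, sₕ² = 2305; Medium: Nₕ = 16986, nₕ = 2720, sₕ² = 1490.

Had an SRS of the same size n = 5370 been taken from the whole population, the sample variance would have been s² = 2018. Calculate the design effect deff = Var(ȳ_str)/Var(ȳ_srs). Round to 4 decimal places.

0.9093

Var(ȳ_str) = Σ Wₕ²(1−fₕ)sₕ²/nₕ with Wₕ = Nₕ/31088:
  Large: (14102/31088)²·(1−2650/14102)·2305/2650 = 0.14534548
  Medium: (16986/31088)²·(1−2720/16986)·1490/2720 = 0.13734888
  → Var(ȳ_str) = 0.28269436.
Var(ȳ_srs) = (1 − 5370/31088)·2018/5370 = 0.31087893.
deff = 0.28269436 / 0.31087893 = 0.9093.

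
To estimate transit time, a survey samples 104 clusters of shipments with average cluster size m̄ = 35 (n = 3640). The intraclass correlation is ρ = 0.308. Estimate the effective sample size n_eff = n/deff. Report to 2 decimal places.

317.29

deff = 1 + (35 − 1)·0.308 = 1 + 10.472 = 11.472.
n_eff = 3640 / 11.472 = 317.29.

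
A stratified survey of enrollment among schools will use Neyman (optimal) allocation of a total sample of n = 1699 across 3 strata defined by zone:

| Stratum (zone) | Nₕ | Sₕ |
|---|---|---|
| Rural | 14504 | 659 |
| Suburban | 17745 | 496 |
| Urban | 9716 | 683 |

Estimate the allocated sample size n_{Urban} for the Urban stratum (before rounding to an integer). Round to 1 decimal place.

Neyman allocation: nₕ = n·NₕSₕ / Σⱼ NⱼSⱼ.
Σ NⱼSⱼ = 14504·659 + 17745·496 + 9716·683 = 2.4995684 × 10^7.
n_{Urban} = 1699·9716·683 / (2.4995684 × 10^7) = 451.1.

451.1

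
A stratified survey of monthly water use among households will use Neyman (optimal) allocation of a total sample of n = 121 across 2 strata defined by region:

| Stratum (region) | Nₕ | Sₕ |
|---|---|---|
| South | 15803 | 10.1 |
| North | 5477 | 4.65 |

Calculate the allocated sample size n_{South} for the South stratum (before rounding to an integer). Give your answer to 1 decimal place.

104.3

Neyman allocation: nₕ = n·NₕSₕ / Σⱼ NⱼSⱼ.
Σ NⱼSⱼ = 15803·10.1 + 5477·4.65 = 185078.35.
n_{South} = 121·15803·10.1 / 185078.35 = 104.3.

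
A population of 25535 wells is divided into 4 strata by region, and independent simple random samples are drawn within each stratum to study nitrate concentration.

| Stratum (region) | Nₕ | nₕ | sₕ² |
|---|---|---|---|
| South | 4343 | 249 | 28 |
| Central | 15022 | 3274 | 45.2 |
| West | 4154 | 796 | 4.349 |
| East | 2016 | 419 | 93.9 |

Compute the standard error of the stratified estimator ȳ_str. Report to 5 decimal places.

Var(ȳ_str) = Σₕ Wₕ²(1 − fₕ)sₕ²/nₕ with Wₕ = Nₕ/N, N = 25535.
South: Wₕ = 0.17008028; term = 0.17008028²·(1 − 0.05733364)·28/249 = 0.0030663705.
Central: Wₕ = 0.58829058; term = 0.58829058²·(1 − 0.21794701)·45.2/3274 = 0.0037366269.
West: Wₕ = 0.16267868; term = 0.16267868²·(1 − 0.19162253)·4.349/796 = 1.1688312 × 10^-4.
East: Wₕ = 0.07895046; term = 0.07895046²·(1 − 0.20783730)·93.9/419 = 0.0011065608.
Sum = 0.0080264413.
SE = √(0.0080264413) = 0.08959.

0.08959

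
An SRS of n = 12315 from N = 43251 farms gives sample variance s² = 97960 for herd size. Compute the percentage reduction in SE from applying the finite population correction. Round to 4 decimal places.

f = n/N = 12315/43251 = 0.28473330.
SE_no-fpc = √(s²/n) = 2.8203771; SE_fpc = √((1−f)s²/n) = 2.38529.
Ratio = √(1−f) = 0.84573441. Reduction = 100·(1 − 0.84573441) = 15.4266%.

15.4266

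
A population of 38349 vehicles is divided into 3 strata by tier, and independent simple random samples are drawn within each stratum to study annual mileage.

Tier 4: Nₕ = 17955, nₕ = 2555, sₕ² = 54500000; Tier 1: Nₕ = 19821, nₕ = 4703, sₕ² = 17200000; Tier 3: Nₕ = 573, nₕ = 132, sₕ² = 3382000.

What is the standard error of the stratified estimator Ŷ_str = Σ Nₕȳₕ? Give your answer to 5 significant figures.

Var(Ŷ_str) = Σₕ Nₕ²(1 − fₕ)sₕ²/nₕ.
Tier 4: 17955²·(1 − 2555/17955)·54500000/2555 = 5.8980945 × 10^12.
Tier 1: 19821²·(1 − 4703/19821)·17200000/4703 = 1.0959062 × 10^12.
Tier 3: 573²·(1 − 132/573)·3382000/132 = 6.474301 × 10^9.
Sum = 7.000475 × 10^12.
SE = √(7.000475 × 10^12) = 2.6458 × 10^6.

2.6458 × 10^6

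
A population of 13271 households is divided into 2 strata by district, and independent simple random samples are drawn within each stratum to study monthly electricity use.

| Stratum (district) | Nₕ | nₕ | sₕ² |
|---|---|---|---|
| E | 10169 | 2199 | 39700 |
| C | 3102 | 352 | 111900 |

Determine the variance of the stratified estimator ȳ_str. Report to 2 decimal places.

Var(ȳ_str) = Σₕ Wₕ²(1 − fₕ)sₕ²/nₕ with Wₕ = Nₕ/N, N = 13271.
E: Wₕ = 0.76625725; term = 0.76625725²·(1 − 0.21624545)·39700/2199 = 8.3079629.
C: Wₕ = 0.23374275; term = 0.23374275²·(1 − 0.11347518)·111900/352 = 15.397656.
Sum = 23.705619.

23.71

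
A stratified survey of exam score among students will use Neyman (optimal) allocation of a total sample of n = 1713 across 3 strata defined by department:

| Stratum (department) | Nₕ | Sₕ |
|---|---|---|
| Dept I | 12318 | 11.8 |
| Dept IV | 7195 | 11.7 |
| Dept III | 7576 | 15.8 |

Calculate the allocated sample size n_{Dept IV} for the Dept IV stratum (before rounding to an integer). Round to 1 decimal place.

Neyman allocation: nₕ = n·NₕSₕ / Σⱼ NⱼSⱼ.
Σ NⱼSⱼ = 12318·11.8 + 7195·11.7 + 7576·15.8 = 349234.7.
n_{Dept IV} = 1713·7195·11.7 / 349234.7 = 412.9.

412.9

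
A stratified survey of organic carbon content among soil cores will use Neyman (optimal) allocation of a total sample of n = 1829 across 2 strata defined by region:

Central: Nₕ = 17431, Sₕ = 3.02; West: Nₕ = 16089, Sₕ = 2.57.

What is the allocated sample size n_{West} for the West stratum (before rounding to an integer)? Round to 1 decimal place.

Neyman allocation: nₕ = n·NₕSₕ / Σⱼ NⱼSⱼ.
Σ NⱼSⱼ = 17431·3.02 + 16089·2.57 = 93990.35.
n_{West} = 1829·16089·2.57 / 93990.35 = 804.6.

804.6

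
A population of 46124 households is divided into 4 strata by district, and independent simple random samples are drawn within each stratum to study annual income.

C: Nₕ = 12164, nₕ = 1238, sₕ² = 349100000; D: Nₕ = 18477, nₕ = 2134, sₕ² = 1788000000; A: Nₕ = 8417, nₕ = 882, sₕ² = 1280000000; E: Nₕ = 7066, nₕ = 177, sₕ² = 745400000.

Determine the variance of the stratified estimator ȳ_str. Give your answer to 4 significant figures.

276200

Var(ȳ_str) = Σₕ Wₕ²(1 − fₕ)sₕ²/nₕ with Wₕ = Nₕ/N, N = 46124.
C: Wₕ = 0.26372387; term = 0.26372387²·(1 − 0.10177573)·349100000/1238 = 17616.226.
D: Wₕ = 0.40059405; term = 0.40059405²·(1 − 0.11549494)·1788000000/2134 = 118927.53.
A: Wₕ = 0.18248634; term = 0.18248634²·(1 − 0.10478793)·1280000000/882 = 43264.137.
E: Wₕ = 0.15319573; term = 0.15319573²·(1 − 0.02504953)·745400000/177 = 96358.94.
Sum = 276166.83.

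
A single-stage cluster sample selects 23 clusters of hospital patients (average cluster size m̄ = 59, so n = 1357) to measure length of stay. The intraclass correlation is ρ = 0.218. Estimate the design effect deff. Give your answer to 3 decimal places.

13.644

deff = 1 + (59 − 1)·0.218 = 1 + 12.644 = 13.644.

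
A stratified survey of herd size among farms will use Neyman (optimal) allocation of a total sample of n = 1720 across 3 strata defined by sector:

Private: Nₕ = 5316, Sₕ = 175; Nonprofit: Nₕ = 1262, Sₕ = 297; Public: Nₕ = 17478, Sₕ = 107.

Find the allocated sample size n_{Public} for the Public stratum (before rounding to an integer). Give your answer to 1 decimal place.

Neyman allocation: nₕ = n·NₕSₕ / Σⱼ NⱼSⱼ.
Σ NⱼSⱼ = 5316·175 + 1262·297 + 17478·107 = 3.17526 × 10^6.
n_{Public} = 1720·17478·107 / (3.17526 × 10^6) = 1013.0.

1013.0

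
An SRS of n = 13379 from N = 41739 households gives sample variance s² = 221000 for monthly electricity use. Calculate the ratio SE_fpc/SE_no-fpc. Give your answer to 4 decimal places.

f = n/N = 13379/41739 = 0.32053954.
SE_no-fpc = √(s²/n) = 4.0642865; SE_fpc = √((1−f)s²/n) = 3.3501666.
Ratio = √(1−f) = 0.82429391.

0.8243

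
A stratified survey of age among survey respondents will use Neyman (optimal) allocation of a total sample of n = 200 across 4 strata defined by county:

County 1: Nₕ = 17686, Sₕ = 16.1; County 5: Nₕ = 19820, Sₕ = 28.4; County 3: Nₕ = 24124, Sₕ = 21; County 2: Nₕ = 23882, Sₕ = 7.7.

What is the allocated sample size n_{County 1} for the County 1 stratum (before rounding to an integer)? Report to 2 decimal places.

37.02

Neyman allocation: nₕ = n·NₕSₕ / Σⱼ NⱼSⱼ.
Σ NⱼSⱼ = 17686·16.1 + 19820·28.4 + 24124·21 + 23882·7.7 = 1.538128 × 10^6.
n_{County 1} = 200·17686·16.1 / (1.538128 × 10^6) = 37.02.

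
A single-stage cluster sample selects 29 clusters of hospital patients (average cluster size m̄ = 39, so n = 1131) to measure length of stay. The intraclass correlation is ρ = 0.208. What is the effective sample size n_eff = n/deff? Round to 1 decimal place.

deff = 1 + (39 − 1)·0.208 = 1 + 7.904 = 8.904.
n_eff = 1131 / 8.904 = 127.0.

127.0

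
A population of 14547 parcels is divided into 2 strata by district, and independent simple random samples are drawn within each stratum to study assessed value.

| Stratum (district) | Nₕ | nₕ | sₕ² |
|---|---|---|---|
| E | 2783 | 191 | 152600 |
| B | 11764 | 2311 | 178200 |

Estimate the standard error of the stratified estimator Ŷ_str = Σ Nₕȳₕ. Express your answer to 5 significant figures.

Var(Ŷ_str) = Σₕ Nₕ²(1 − fₕ)sₕ²/nₕ.
E: 2783²·(1 − 191/2783)·152600/191 = 5.7632754 × 10^9.
B: 11764²·(1 − 2311/11764)·178200/2311 = 8.5749664 × 10^9.
Sum = 1.4338242 × 10^10.
SE = √(1.4338242 × 10^10) = 119740.

119740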